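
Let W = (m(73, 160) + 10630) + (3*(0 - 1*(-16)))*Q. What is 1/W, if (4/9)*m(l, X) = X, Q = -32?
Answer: 1/9454 ≈ 0.00010578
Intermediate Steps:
m(l, X) = 9*X/4
W = 9454 (W = ((9/4)*160 + 10630) + (3*(0 - 1*(-16)))*(-32) = (360 + 10630) + (3*(0 + 16))*(-32) = 10990 + (3*16)*(-32) = 10990 + 48*(-32) = 10990 - 1536 = 9454)
1/W = 1/9454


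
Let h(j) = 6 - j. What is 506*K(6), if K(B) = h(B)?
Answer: 0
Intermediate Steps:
K(B) = 6 - B
506*K(6) = 506*(6 - 1*6) = 506*(6 - 6) = 506*0 = 0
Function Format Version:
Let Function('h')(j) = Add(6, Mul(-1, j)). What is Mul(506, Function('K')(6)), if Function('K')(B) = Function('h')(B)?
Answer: 0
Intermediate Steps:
Function('K')(B) = Add(6, Mul(-1, B))
Mul(506, Function('K')(6)) = Mul(506, Add(6, Mul(-1, 6))) = Mul(506, Add(6, -6)) = Mul(506, 0) = 0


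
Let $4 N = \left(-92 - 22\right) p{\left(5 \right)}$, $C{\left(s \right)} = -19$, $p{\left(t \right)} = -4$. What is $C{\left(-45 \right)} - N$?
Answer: $-133$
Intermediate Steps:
$N = 114$ ($N = \frac{\left(-92 - 22\right) \left(-4\right)}{4} = \frac{\left(-114\right) \left(-4\right)}{4} = \frac{1}{4} \cdot 456 = 114$)
$C{\left(-45 \right)} - N = -19 - 114 = -133$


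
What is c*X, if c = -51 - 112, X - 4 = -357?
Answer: 57539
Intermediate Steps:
X = -353 (X = 4 - 357 = -353)
c = -163
c*X = -163*(-353) = 57539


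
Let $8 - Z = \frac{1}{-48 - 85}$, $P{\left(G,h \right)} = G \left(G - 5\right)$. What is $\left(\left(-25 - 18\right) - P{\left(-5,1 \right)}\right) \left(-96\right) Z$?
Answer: $\frac{9508320}{133} \approx 71491.0$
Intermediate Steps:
$P{\left(G,h \right)} = G \left(-5 + G\right)$
$Z = \frac{1065}{133}$ ($Z = 8 - \frac{1}{-48 - 85} = 8 - \frac{1}{-133} = 8 - - \frac{1}{133} = 8 + \frac{1}{133} = \frac{1065}{133} \approx 8.0075$)
$\left(\left(-25 - 18\right) - P{\left(-5,1 \right)}\right) \left(-96\right) Z = \left(\left(-25 - 18\right) - - 5 \left(-5 - 5\right)\right) \left(-96\right) \frac{1065}{133} = \left(-43 - \left(-5\right) \left(-10\right)\right) \left(-96\right) \frac{1065}{133} = \left(-43 - 50\right) \left(-96\right) \frac{1065}{133} = \left(-93\right) \left(-96\right) \frac{1065}{133} = 8928 \cdot \frac{1065}{133} = \frac{9508320}{133}$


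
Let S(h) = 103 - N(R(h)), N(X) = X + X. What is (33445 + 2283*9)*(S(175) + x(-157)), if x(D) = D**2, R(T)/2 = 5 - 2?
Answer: 1335762080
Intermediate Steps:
R(T) = 6 (R(T) = 2*(5 - 2) = 2*3 = 6)
N(X) = 2*X
S(h) = 91 (S(h) = 103 - 2*6 = 103 - 1*12 = 103 - 12 = 91)
(33445 + 2283*9)*(S(175) + x(-157)) = (33445 + 2283*9)*(91 + (-157)**2) = (33445 + 20547)*(91 + 24649) = 53992*24740 = 1335762080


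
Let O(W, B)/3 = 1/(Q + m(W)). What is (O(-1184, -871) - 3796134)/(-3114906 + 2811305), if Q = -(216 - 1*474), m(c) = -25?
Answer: 884499219/70739033 ≈ 12.504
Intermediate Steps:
Q = 258 (Q = -(216 - 474) = -1*(-258) = 258)
O(W, B) = 3/233 (O(W, B) = 3/(258 - 25) = 3/233)
(O(-1184, -871) - 3796134)/(-3114906 + 2811305) = (3/233 - 3796134)/(-3114906 + 2811305) = -884499219/233/(-303601) = -884499219/233*(-1/303601) = 884499219/70739033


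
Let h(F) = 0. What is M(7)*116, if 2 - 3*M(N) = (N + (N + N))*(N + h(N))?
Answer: -16820/3 ≈ -5606.7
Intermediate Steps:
M(N) = 2/3 - N**2 (M(N) = 2/3 - (N + (N + N))*(N + 0)/3 = 2/3 - (N + 2*N)*N/3 = 2/3 - 3*N*N/3 = 2/3 - N**2)
M(7)*116 = (2/3 - 1*7**2)*116 = (2/3 - 1*49)*116 = (2/3 - 49)*116 = -145/3*116 = -16820/3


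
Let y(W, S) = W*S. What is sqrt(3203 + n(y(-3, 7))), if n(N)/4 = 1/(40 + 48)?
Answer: sqrt(1550274)/22 ≈ 56.595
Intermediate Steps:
y(W, S) = S*W
n(N) = 1/22 (n(N) = 4/(40 + 48) = 4/88 = 4*(1/88) = 1/22)
sqrt(3203 + n(y(-3, 7))) = sqrt(3203 + 1/22) = sqrt(70467/22) = sqrt(1550274)/22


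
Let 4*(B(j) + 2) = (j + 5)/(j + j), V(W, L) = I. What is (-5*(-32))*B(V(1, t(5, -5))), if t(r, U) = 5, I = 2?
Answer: -250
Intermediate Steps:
V(W, L) = 2
B(j) = -2 + (5 + j)/(8*j) (B(j) = -2 + ((j + 5)/(j + j))/4 = -2 + ((5 + j)/((2*j)))/4 = -2 + ((5 + j)*(1/(2*j)))/4 = -2 + ((5 + j)/(2*j))/4 = -2 + (5 + j)/(8*j))
(-5*(-32))*B(V(1, t(5, -5))) = (-5*(-32))*((5/8)*(1 - 3*2)/2) = 160*((5/8)*(1/2)*(1 - 6)) = 160*((5/8)*(1/2)*(-5)) = 160*(-25/16) = -250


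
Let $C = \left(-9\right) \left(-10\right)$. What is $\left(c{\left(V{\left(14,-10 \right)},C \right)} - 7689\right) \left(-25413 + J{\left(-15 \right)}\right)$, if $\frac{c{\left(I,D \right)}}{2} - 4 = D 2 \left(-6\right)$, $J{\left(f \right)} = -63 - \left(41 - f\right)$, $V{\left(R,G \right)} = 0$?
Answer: $251260412$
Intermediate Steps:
$C = 90$
$J{\left(f \right)} = -104 + f$ ($J{\left(f \right)} = -63 + \left(-41 + f\right) = -104 + f$)
$c{\left(I,D \right)} = 8 - 24 D$ ($c{\left(I,D \right)} = 8 + 2 D 2 \left(-6\right) = 8 + 2 \cdot 2 D \left(-6\right) = 8 + 2 \left(- 12 D\right) = 8 - 24 D$)
$\left(c{\left(V{\left(14,-10 \right)},C \right)} - 7689\right) \left(-25413 + J{\left(-15 \right)}\right) = \left(\left(8 - 2160\right) - 7689\right) \left(-25413 - 119\right) = \left(-2152 - 7689\right) \left(-25532\right) = \left(-9841\right) \left(-25532\right) = 251260412$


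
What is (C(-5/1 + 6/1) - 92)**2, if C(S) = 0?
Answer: 8464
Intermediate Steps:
(C(-5/1 + 6/1) - 92)**2 = (0 - 92)**2 = (-92)**2 = 8464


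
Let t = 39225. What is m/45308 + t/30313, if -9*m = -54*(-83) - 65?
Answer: 15860964179/12360792636 ≈ 1.2832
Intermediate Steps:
m = -4417/9 (m = -(-54*(-83) - 65)/9 = -(4482 - 65)/9 = -1/9*4417 = -4417/9 ≈ -490.78)
m/45308 + t/30313 = -4417/9/45308 + 39225/30313 = -4417/9*1/45308 + 39225*(1/30313) = -4417/407772 + 39225/30313 = 15860964179/12360792636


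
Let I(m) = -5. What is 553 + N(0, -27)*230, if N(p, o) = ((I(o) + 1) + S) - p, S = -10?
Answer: -2667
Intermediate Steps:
N(p, o) = -14 - p (N(p, o) = ((-5 + 1) - 10) - p = (-4 - 10) - p = -14 - p)
553 + N(0, -27)*230 = 553 + (-14 - 1*0)*230 = 553 + (-14 + 0)*230 = 553 - 14*230 = 553 - 3220 = -2667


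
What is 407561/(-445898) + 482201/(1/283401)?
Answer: 60934746600587137/445898 ≈ 1.3666e+11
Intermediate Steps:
407561/(-445898) + 482201/(1/283401) = 407561*(-1/445898) + 482201/(1/283401) = -407561/445898 + 482201*283401 = -407561/445898 + 136656245601 = 60934746600587137/445898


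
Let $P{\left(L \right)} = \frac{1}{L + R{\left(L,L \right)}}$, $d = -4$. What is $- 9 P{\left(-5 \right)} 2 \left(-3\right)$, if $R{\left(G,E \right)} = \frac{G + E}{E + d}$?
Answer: $- \frac{486}{35} \approx -13.886$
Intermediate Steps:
$R{\left(G,E \right)} = \frac{E + G}{-4 + E}$ ($R{\left(G,E \right)} = \frac{G + E}{E - 4} = \frac{E + G}{-4 + E}$)
$P{\left(L \right)} = \frac{1}{L + \frac{2 L}{-4 + L}}$ ($P{\left(L \right)} = \frac{1}{L + \frac{L + L}{-4 + L}} = \frac{1}{L + \frac{2 L}{-4 + L}}$)
$- 9 P{\left(-5 \right)} 2 \left(-3\right) = - 9 \frac{-4 - 5}{\left(-5\right) \left(-2 - 5\right)} 2 \left(-3\right) = - 9 \left(\left(- \frac{1}{5}\right) \frac{1}{-7} \left(-9\right)\right) \left(-6\right) = - 9 \left(\left(- \frac{1}{5}\right) \left(- \frac{1}{7}\right) \left(-9\right)\right) \left(-6\right) = \left(-9\right) \left(- \frac{9}{35}\right) \left(-6\right) = \frac{81}{35} \left(-6\right) = - \frac{486}{35}$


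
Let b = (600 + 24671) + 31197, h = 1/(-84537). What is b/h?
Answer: -4773635316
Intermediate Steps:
h = -1/84537 ≈ -1.1829e-5
b = 56468 (b = 25271 + 31197 = 56468)
b/h = 56468/(-1/84537) = 56468*(-84537) = -4773635316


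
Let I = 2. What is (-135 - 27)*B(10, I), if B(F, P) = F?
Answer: -1620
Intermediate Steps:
(-135 - 27)*B(10, I) = (-135 - 27)*10 = -162*10 = -1620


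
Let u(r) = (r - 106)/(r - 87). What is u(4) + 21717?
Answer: 1802613/83 ≈ 21718.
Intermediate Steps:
u(r) = (-106 + r)/(-87 + r)
u(4) + 21717 = (-106 + 4)/(-87 + 4) + 21717 = -102/(-83) + 21717 = -1/83*(-102) + 21717 = 102/83 + 21717 = 1802613/83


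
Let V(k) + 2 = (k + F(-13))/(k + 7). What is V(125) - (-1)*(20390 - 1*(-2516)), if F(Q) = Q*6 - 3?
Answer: 68713/3 ≈ 22904.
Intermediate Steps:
F(Q) = -3 + 6*Q (F(Q) = 6*Q - 3 = -3 + 6*Q)
V(k) = -2 + (-81 + k)/(7 + k) (V(k) = -2 + (k + (-3 + 6*(-13)))/(k + 7) = -2 + (k + (-3 - 78))/(7 + k) = -2 + (k - 81)/(7 + k) = -2 + (-81 + k)/(7 + k))
V(125) - (-1)*(20390 - 1*(-2516)) = (-95 - 1*125)/(7 + 125) - (-1)*(20390 - 1*(-2516)) = (-95 - 125)/132 - (-1)*(20390 + 2516) = (1/132)*(-220) - (-1)*22906 = -5/3 - 1*(-22906) = -5/3 + 22906 = 68713/3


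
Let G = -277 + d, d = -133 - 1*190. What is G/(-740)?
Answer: 30/37 ≈ 0.81081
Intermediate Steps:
d = -323 (d = -133 - 190 = -323)
G = -600 (G = -277 - 323 = -600)
G/(-740) = -600/(-740) = -600*(-1/740) = 30/37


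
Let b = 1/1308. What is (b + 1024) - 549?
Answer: 621301/1308 ≈ 475.00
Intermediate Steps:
b = 1/1308 ≈ 0.00076453
(b + 1024) - 549 = (1/1308 + 1024) - 549 = 1339393/1308 - 549 = 621301/1308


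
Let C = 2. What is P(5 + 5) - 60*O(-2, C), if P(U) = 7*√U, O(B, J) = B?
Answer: 120 + 7*√10 ≈ 142.14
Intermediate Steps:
P(5 + 5) - 60*O(-2, C) = 7*√(5 + 5) - 60*(-2) = 7*√10 + 120 = 120 + 7*√10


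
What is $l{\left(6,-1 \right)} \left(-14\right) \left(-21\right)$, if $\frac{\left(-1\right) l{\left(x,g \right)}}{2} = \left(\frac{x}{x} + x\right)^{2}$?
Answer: $-28812$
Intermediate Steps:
$l{\left(x,g \right)} = - 2 \left(1 + x\right)^{2}$ ($l{\left(x,g \right)} = - 2 \left(\frac{x}{x} + x\right)^{2} = - 2 \left(1 + x\right)^{2}$)
$l{\left(6,-1 \right)} \left(-14\right) \left(-21\right) = - 2 \left(1 + 6\right)^{2} \left(-14\right) \left(-21\right) = - 2 \cdot 7^{2} \left(-14\right) \left(-21\right) = \left(-2\right) 49 \left(-14\right) \left(-21\right) = \left(-98\right) \left(-14\right) \left(-21\right) = 1372 \left(-21\right) = -28812$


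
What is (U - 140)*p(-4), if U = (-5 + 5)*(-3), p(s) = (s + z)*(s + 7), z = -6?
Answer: 4200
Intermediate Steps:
p(s) = (-6 + s)*(7 + s) (p(s) = (s - 6)*(s + 7) = (-6 + s)*(7 + s))
U = 0 (U = 0*(-3) = 0)
(U - 140)*p(-4) = (0 - 140)*(-42 - 4 + (-4)²) = -140*(-42 - 4 + 16) = -140*(-30) = 4200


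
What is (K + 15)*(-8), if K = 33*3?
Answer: -912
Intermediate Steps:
K = 99
(K + 15)*(-8) = (99 + 15)*(-8) = 114*(-8) = -912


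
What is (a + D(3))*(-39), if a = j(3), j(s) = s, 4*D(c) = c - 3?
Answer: -117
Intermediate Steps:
D(c) = -¾ + c/4 (D(c) = (c - 3)/4 = (-3 + c)/4 = -¾ + c/4)
a = 3
(a + D(3))*(-39) = (3 + (-¾ + (¼)*3))*(-39) = (3 + (-¾ + ¾))*(-39) = (3 + 0)*(-39) = 3*(-39) = -117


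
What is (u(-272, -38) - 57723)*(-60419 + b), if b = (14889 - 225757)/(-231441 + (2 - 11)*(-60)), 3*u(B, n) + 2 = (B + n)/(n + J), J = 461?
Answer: 1021904125516047593/293013369 ≈ 3.4876e+9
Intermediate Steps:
u(B, n) = -⅔ + (B + n)/(3*(461 + n)) (u(B, n) = -⅔ + ((B + n)/(n + 461))/3 = -⅔ + ((B + n)/(461 + n))/3 = -⅔ + (B + n)/(3*(461 + n)))
b = 210868/230901 (b = -210868/(-231441 - 9*(-60)) = -210868/(-231441 + 540) = -210868/(-230901) = -210868*(-1/230901) = 210868/230901 ≈ 0.91324)
(u(-272, -38) - 57723)*(-60419 + b) = ((-922 - 272 - 1*(-38))/(3*(461 - 38)) - 57723)*(-60419 + 210868/230901) = ((⅓)*(-922 - 272 + 38)/423 - 57723)*(-13950596651/230901) = ((⅓)*(1/423)*(-1156) - 57723)*(-13950596651/230901) = (-1156/1269 - 57723)*(-13950596651/230901) = -73251643/1269*(-13950596651/230901) = 1021904125516047593/293013369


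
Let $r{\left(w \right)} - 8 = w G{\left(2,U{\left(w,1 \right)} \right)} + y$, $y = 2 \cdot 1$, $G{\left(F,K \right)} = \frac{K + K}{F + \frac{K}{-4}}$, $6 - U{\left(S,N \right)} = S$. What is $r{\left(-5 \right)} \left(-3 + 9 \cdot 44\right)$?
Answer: $61570$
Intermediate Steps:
$U{\left(S,N \right)} = 6 - S$
$G{\left(F,K \right)} = \frac{2 K}{F - \frac{K}{4}}$ ($G{\left(F,K \right)} = \frac{2 K}{F + K \left(- \frac{1}{4}\right)} = \frac{2 K}{F - \frac{K}{4}}$)
$y = 2$
$r{\left(w \right)} = 10 + \frac{8 w \left(6 - w\right)}{2 + w}$ ($r{\left(w \right)} = 8 + \left(w \frac{8 \left(6 - w\right)}{- (6 - w) + 4 \cdot 2} + 2\right) = 8 + \left(w \frac{8 \left(6 - w\right)}{\left(-6 + w\right) + 8} + 2\right) = 8 + \left(w \frac{8 \left(6 - w\right)}{2 + w} + 2\right) = 8 + \left(\frac{8 w \left(6 - w\right)}{2 + w} + 2\right) = 8 + \left(2 + \frac{8 w \left(6 - w\right)}{2 + w}\right) = 10 + \frac{8 w \left(6 - w\right)}{2 + w}$)
$r{\left(-5 \right)} \left(-3 + 9 \cdot 44\right) = \frac{2 \left(10 - 4 \left(-5\right)^{2} + 29 \left(-5\right)\right)}{2 - 5} \left(-3 + 9 \cdot 44\right) = \frac{2 \left(10 - 100 - 145\right)}{-3} \left(-3 + 396\right) = 2 \left(- \frac{1}{3}\right) \left(10 - 100 - 145\right) 393 = 2 \left(- \frac{1}{3}\right) \left(-235\right) 393 = \frac{470}{3} \cdot 393 = 61570$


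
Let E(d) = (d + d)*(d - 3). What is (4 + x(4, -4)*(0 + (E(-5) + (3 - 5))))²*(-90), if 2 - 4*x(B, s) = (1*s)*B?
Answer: -11342250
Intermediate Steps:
x(B, s) = ½ - B*s/4 (x(B, s) = ½ - 1*s*B/4 = ½ - s*B/4 = ½ - B*s/4)
E(d) = 2*d*(-3 + d) (E(d) = (2*d)*(-3 + d) = 2*d*(-3 + d))
(4 + x(4, -4)*(0 + (E(-5) + (3 - 5))))²*(-90) = (4 + (½ - ¼*4*(-4))*(0 + (2*(-5)*(-3 - 5) + (3 - 5))))²*(-90) = (4 + (½ + 4)*(0 + (2*(-5)*(-8) - 2)))²*(-90) = (4 + 9*(0 + (80 - 2))/2)²*(-90) = (4 + 9*(0 + 78)/2)²*(-90) = (4 + (9/2)*78)²*(-90) = (4 + 351)²*(-90) = 355²*(-90) = 126025*(-90) = -11342250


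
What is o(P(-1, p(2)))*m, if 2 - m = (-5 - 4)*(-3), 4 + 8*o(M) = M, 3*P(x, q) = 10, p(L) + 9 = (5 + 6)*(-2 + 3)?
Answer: 25/12 ≈ 2.0833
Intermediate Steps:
p(L) = 2 (p(L) = -9 + (5 + 6)*(-2 + 3) = -9 + 11*1 = -9 + 11 = 2)
P(x, q) = 10/3 (P(x, q) = (1/3)*10 = 10/3)
o(M) = -1/2 + M/8
m = -25 (m = 2 - (-5 - 4)*(-3) = 2 - (-9)*(-3) = 2 - 1*27 = 2 - 27 = -25)
o(P(-1, p(2)))*m = (-1/2 + (1/8)*(10/3))*(-25) = (-1/2 + 5/12)*(-25) = -1/12*(-25) = 25/12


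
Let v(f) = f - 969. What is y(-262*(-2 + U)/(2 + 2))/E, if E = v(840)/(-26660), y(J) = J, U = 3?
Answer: -40610/3 ≈ -13537.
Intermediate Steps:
v(f) = -969 + f
E = 3/620 (E = (-969 + 840)/(-26660) = -129*(-1/26660) = 3/620 ≈ 0.0048387)
y(-262*(-2 + U)/(2 + 2))/E = (-262*(-2 + 3)/(2 + 2))/(3/620) = -262/4*(620/3) = -262*¼*(620/3) = -131/2*620/3 = -40610/3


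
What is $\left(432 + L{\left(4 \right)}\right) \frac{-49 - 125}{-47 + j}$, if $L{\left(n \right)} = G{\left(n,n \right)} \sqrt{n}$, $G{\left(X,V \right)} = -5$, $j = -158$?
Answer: $\frac{73428}{205} \approx 358.19$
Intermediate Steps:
$L{\left(n \right)} = - 5 \sqrt{n}$
$\left(432 + L{\left(4 \right)}\right) \frac{-49 - 125}{-47 + j} = \left(432 - 5 \sqrt{4}\right) \frac{-49 - 125}{-47 - 158} = \left(432 - 10\right) \left(- \frac{174}{-205}\right) = \left(432 - 10\right) \left(\left(-174\right) \left(- \frac{1}{205}\right)\right) = 422 \cdot \frac{174}{205} = \frac{73428}{205}$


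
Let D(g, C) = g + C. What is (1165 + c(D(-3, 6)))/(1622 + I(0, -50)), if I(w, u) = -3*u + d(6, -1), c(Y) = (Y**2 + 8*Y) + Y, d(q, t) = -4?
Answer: 1201/1768 ≈ 0.67930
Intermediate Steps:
D(g, C) = C + g
c(Y) = Y**2 + 9*Y
I(w, u) = -4 - 3*u (I(w, u) = -3*u - 4 = -4 - 3*u)
(1165 + c(D(-3, 6)))/(1622 + I(0, -50)) = (1165 + (6 - 3)*(9 + (6 - 3)))/(1622 + (-4 - 3*(-50))) = (1165 + 3*(9 + 3))/(1622 + (-4 + 150)) = (1165 + 3*12)/(1622 + 146) = (1165 + 36)/1768 = 1201*(1/1768) = 1201/1768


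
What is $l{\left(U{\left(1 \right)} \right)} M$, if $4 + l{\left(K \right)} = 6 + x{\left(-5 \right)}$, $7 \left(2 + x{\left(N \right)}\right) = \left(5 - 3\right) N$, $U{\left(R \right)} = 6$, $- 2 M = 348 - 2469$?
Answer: $-1515$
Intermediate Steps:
$M = \frac{2121}{2}$ ($M = - \frac{348 - 2469}{2} = \left(- \frac{1}{2}\right) \left(-2121\right) = \frac{2121}{2} \approx 1060.5$)
$x{\left(N \right)} = -2 + \frac{2 N}{7}$ ($x{\left(N \right)} = -2 + \frac{\left(5 - 3\right) N}{7} = -2 + \frac{2 N}{7}$)
$l{\left(K \right)} = - \frac{10}{7}$ ($l{\left(K \right)} = -4 + \left(6 + \left(-2 + \frac{2}{7} \left(-5\right)\right)\right) = -4 + \left(6 - \frac{24}{7}\right) = -4 + \frac{18}{7} = - \frac{10}{7}$)
$l{\left(U{\left(1 \right)} \right)} M = \left(- \frac{10}{7}\right) \frac{2121}{2} = -1515$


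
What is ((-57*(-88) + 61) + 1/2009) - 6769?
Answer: -3399227/2009 ≈ -1692.0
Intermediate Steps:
((-57*(-88) + 61) + 1/2009) - 6769 = ((5016 + 61) + 1/2009) - 6769 = (5077 + 1/2009) - 6769 = 10199694/2009 - 6769 = -3399227/2009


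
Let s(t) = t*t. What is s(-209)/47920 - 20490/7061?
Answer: -673449259/338363120 ≈ -1.9903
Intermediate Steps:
s(t) = t²
s(-209)/47920 - 20490/7061 = (-209)²/47920 - 20490/7061 = 43681*(1/47920) - 20490*1/7061 = 43681/47920 - 20490/7061 = -673449259/338363120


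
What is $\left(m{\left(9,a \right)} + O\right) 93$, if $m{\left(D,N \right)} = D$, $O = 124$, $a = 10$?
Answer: $12369$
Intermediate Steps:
$\left(m{\left(9,a \right)} + O\right) 93 = \left(9 + 124\right) 93 = 133 \cdot 93 = 12369$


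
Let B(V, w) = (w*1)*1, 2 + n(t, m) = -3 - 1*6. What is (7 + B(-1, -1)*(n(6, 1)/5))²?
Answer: 2116/25 ≈ 84.640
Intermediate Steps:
n(t, m) = -11 (n(t, m) = -2 + (-3 - 1*6) = -2 + (-3 - 6) = -2 - 9 = -11)
B(V, w) = w (B(V, w) = w*1 = w)
(7 + B(-1, -1)*(n(6, 1)/5))² = (7 - (-11)/5)² = (7 - 1*(-11/5))² = (7 + 11/5)² = (46/5)² = 2116/25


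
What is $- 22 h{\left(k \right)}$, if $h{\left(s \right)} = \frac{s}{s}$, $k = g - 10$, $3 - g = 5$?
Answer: $-22$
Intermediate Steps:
$g = -2$ ($g = 3 - 5 = -2$)
$k = -12$ ($k = -2 - 10 = -12$)
$h{\left(s \right)} = 1$
$- 22 h{\left(k \right)} = \left(-22\right) 1 = -22$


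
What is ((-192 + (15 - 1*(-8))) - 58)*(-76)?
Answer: 17252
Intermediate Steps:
((-192 + (15 - 1*(-8))) - 58)*(-76) = ((-192 + (15 + 8)) - 58)*(-76) = ((-192 + 23) - 58)*(-76) = (-169 - 58)*(-76) = -227*(-76) = 17252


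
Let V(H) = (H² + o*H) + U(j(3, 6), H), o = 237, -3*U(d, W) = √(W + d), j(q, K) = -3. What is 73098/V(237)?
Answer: 4105841562/6309913109 + 36549*√26/6309913109 ≈ 0.65073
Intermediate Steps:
U(d, W) = -√(W + d)/3
V(H) = H² + 237*H - √(-3 + H)/3 (V(H) = (H² + 237*H) - √(H - 3)/3 = (H² + 237*H) - √(-3 + H)/3 = H² + 237*H - √(-3 + H)/3)
73098/V(237) = 73098/(237² + 237*237 - √(-3 + 237)/3) = 73098/(56169 + 56169 - √26) = 73098/(112338 - √26)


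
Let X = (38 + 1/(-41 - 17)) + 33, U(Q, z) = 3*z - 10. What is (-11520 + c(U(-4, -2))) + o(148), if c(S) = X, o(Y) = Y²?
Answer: 606389/58 ≈ 10455.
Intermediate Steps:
U(Q, z) = -10 + 3*z
X = 4117/58 (X = (38 + 1/(-58)) + 33 = (38 - 1/58) + 33 = 2203/58 + 33 = 4117/58 ≈ 70.983)
c(S) = 4117/58
(-11520 + c(U(-4, -2))) + o(148) = (-11520 + 4117/58) + 148² = -664043/58 + 21904 = 606389/58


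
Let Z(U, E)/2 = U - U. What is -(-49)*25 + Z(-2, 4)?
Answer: 1225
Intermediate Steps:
Z(U, E) = 0 (Z(U, E) = 2*(U - U) = 2*0 = 0)
-(-49)*25 + Z(-2, 4) = -(-49)*25 + 0 = -49*(-25) + 0 = 1225 + 0 = 1225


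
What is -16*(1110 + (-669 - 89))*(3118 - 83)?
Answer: -17093120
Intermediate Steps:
-16*(1110 + (-669 - 89))*(3118 - 83) = -16*(1110 - 758)*3035 = -5632*3035 = -16*1068320 = -17093120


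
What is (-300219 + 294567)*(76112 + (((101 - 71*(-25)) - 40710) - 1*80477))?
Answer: 244160748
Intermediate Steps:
(-300219 + 294567)*(76112 + (((101 - 71*(-25)) - 40710) - 1*80477)) = -5652*(76112 + (((101 + 1775) - 40710) - 80477)) = -5652*(76112 + ((1876 - 40710) - 80477)) = -5652*(76112 + (-38834 - 80477)) = -5652*(76112 - 119311) = -5652*(-43199) = 244160748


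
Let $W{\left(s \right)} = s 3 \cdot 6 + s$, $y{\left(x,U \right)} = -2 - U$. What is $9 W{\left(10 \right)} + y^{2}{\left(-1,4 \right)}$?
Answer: $1746$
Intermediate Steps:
$W{\left(s \right)} = 19 s$ ($W{\left(s \right)} = s 18 + s = 18 s + s = 19 s$)
$9 W{\left(10 \right)} + y^{2}{\left(-1,4 \right)} = 9 \cdot 19 \cdot 10 + \left(-2 - 4\right)^{2} = 9 \cdot 190 + \left(-2 - 4\right)^{2} = 1710 + \left(-6\right)^{2} = 1710 + 36 = 1746$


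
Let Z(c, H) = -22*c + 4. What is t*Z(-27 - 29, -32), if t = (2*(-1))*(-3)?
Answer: 7416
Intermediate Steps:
Z(c, H) = 4 - 22*c
t = 6 (t = -2*(-3) = 6)
t*Z(-27 - 29, -32) = 6*(4 - 22*(-27 - 29)) = 6*(4 - 22*(-56)) = 6*(4 + 1232) = 6*1236 = 7416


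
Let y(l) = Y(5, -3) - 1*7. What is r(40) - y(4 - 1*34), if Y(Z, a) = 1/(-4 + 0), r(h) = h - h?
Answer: 29/4 ≈ 7.2500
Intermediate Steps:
r(h) = 0
Y(Z, a) = -¼ (Y(Z, a) = 1/(-4) = -¼)
y(l) = -29/4 (y(l) = -¼ - 1*7 = -¼ - 7 = -29/4)
r(40) - y(4 - 1*34) = 0 - 1*(-29/4) = 0 + 29/4 = 29/4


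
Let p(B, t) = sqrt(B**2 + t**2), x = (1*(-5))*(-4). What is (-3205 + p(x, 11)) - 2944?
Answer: -6149 + sqrt(521) ≈ -6126.2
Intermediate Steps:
x = 20 (x = -5*(-4) = 20)
(-3205 + p(x, 11)) - 2944 = (-3205 + sqrt(20**2 + 11**2)) - 2944 = (-3205 + sqrt(400 + 121)) - 2944 = (-3205 + sqrt(521)) - 2944 = -6149 + sqrt(521)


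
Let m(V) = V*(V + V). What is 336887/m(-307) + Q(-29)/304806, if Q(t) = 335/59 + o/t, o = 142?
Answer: 43923648289342/24576513723717 ≈ 1.7872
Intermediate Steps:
m(V) = 2*V**2 (m(V) = V*(2*V) = 2*V**2)
Q(t) = 335/59 + 142/t
336887/m(-307) + Q(-29)/304806 = 336887/((2*(-307)**2)) + (335/59 + 142/(-29))/304806 = 336887/((2*94249)) + (335/59 + 142*(-1/29))*(1/304806) = 336887/188498 + (335/59 - 142/29)*(1/304806) = 336887*(1/188498) + (1337/1711)*(1/304806) = 336887/188498 + 1337/521523066 = 43923648289342/24576513723717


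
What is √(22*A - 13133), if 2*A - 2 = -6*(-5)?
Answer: I*√12781 ≈ 113.05*I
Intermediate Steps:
A = 16 (A = 1 + (-6*(-5))/2 = 1 + (½)*30 = 1 + 15 = 16)
√(22*A - 13133) = √(22*16 - 13133) = √(352 - 13133) = √(-12781) = I*√12781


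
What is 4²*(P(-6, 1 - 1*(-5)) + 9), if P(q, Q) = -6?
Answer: 48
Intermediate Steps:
4²*(P(-6, 1 - 1*(-5)) + 9) = 4²*(-6 + 9) = 16*3 = 48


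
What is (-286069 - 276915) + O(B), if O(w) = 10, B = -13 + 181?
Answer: -562974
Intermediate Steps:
B = 168
(-286069 - 276915) + O(B) = (-286069 - 276915) + 10 = -562984 + 10 = -562974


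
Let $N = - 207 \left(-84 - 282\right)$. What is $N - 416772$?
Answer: $-341010$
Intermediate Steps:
$N = 75762$ ($N = \left(-207\right) \left(-366\right) = 75762$)
$N - 416772 = 75762 - 416772 = -341010$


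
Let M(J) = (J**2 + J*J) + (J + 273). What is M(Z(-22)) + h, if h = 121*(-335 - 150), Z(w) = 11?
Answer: -58159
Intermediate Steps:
h = -58685 (h = 121*(-485) = -58685)
M(J) = 273 + J + 2*J**2 (M(J) = (J**2 + J**2) + (273 + J) = 2*J**2 + (273 + J) = 273 + J + 2*J**2)
M(Z(-22)) + h = (273 + 11 + 2*11**2) - 58685 = (273 + 11 + 2*121) - 58685 = (273 + 11 + 242) - 58685 = 526 - 58685 = -58159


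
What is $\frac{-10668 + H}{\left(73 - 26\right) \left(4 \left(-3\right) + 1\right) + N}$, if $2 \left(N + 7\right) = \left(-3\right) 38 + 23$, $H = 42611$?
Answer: $- \frac{3758}{67} \approx -56.09$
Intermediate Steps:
$N = - \frac{105}{2}$ ($N = -7 + \frac{\left(-3\right) 38 + 23}{2} = -7 + \frac{-114 + 23}{2} = -7 + \frac{1}{2} \left(-91\right) = -7 - \frac{91}{2} = - \frac{105}{2} \approx -52.5$)
$\frac{-10668 + H}{\left(73 - 26\right) \left(4 \left(-3\right) + 1\right) + N} = \frac{-10668 + 42611}{\left(73 - 26\right) \left(4 \left(-3\right) + 1\right) - \frac{105}{2}} = \frac{31943}{47 \left(-12 + 1\right) - \frac{105}{2}} = \frac{31943}{47 \left(-11\right) - \frac{105}{2}} = \frac{31943}{-517 - \frac{105}{2}} = \frac{31943}{- \frac{1139}{2}} = 31943 \left(- \frac{2}{1139}\right) = - \frac{3758}{67}$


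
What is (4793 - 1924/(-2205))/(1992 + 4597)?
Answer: 10570489/14528745 ≈ 0.72756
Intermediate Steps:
(4793 - 1924/(-2205))/(1992 + 4597) = (4793 - 1924*(-1/2205))/6589 = (4793 + 1924/2205)*(1/6589) = (10570489/2205)*(1/6589) = 10570489/14528745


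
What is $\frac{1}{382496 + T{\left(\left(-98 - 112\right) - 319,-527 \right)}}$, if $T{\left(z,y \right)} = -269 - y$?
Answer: $\frac{1}{382754} \approx 2.6126 \cdot 10^{-6}$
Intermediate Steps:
$\frac{1}{382496 + T{\left(\left(-98 - 112\right) - 319,-527 \right)}} = \frac{1}{382496 - -258} = \frac{1}{382496 + \left(-269 + 527\right)} = \frac{1}{382496 + 258} = \frac{1}{382754}$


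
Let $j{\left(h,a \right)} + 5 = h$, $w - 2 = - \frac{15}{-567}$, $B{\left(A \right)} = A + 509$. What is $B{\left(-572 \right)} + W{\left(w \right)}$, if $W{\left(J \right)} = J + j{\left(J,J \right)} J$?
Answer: $- \frac{2393282}{35721} \approx -66.999$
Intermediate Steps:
$B{\left(A \right)} = 509 + A$
$w = \frac{383}{189}$ ($w = 2 - \frac{15}{-567} = 2 - - \frac{5}{189} = 2 + \frac{5}{189} = \frac{383}{189} \approx 2.0265$)
$j{\left(h,a \right)} = -5 + h$
$W{\left(J \right)} = J + J \left(-5 + J\right)$ ($W{\left(J \right)} = J + \left(-5 + J\right) J = J + J \left(-5 + J\right)$)
$B{\left(-572 \right)} + W{\left(w \right)} = \left(509 - 572\right) + \frac{383 \left(-4 + \frac{383}{189}\right)}{189} = -63 + \frac{383}{189} \left(- \frac{373}{189}\right) = -63 - \frac{142859}{35721} = - \frac{2393282}{35721}$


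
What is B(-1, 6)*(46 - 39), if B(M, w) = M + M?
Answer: -14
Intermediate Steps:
B(M, w) = 2*M
B(-1, 6)*(46 - 39) = (2*(-1))*(46 - 39) = -2*7 = -14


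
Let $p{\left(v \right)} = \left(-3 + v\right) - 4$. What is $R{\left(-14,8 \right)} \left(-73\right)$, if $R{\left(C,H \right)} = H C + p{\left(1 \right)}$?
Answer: $8614$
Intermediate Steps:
$p{\left(v \right)} = -7 + v$
$R{\left(C,H \right)} = -6 + C H$ ($R{\left(C,H \right)} = H C + \left(-7 + 1\right) = C H - 6 = -6 + C H$)
$R{\left(-14,8 \right)} \left(-73\right) = \left(-6 - 112\right) \left(-73\right) = \left(-118\right) \left(-73\right) = 8614$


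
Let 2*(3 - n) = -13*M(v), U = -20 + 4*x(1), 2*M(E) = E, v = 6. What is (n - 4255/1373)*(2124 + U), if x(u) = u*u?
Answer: 56151850/1373 ≈ 40897.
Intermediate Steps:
x(u) = u²
M(E) = E/2
U = -16 (U = -20 + 4*1² = -20 + 4*1 = -20 + 4 = -16)
n = 45/2 (n = 3 - (-13)*(½)*6/2 = 3 - (-13)*3/2 = 3 - ½*(-39) = 3 + 39/2 = 45/2 ≈ 22.500)
(n - 4255/1373)*(2124 + U) = (45/2 - 4255/1373)*(2124 - 16) = (45/2 - 4255*1/1373)*2108 = (45/2 - 4255/1373)*2108 = (53275/2746)*2108 = 56151850/1373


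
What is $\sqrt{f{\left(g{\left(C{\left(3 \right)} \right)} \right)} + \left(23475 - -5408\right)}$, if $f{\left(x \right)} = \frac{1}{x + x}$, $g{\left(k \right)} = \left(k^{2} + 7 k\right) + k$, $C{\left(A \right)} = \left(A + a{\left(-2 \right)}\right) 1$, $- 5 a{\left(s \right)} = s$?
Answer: $\frac{\sqrt{108480090702}}{1938} \approx 169.95$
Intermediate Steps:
$a{\left(s \right)} = - \frac{s}{5}$
$C{\left(A \right)} = \frac{2}{5} + A$ ($C{\left(A \right)} = \left(A - - \frac{2}{5}\right) 1 = \left(A + \frac{2}{5}\right) 1 = \left(\frac{2}{5} + A\right) 1 = \frac{2}{5} + A$)
$g{\left(k \right)} = k^{2} + 8 k$
$f{\left(x \right)} = \frac{1}{2 x}$
$\sqrt{f{\left(g{\left(C{\left(3 \right)} \right)} \right)} + \left(23475 - -5408\right)} = \sqrt{\frac{1}{2 \left(\frac{2}{5} + 3\right) \left(8 + \left(\frac{2}{5} + 3\right)\right)} + \left(23475 - -5408\right)} = \sqrt{\frac{1}{2 \frac{17 \left(8 + \frac{17}{5}\right)}{5}} + \left(23475 + 5408\right)} = \sqrt{\frac{1}{2 \cdot \frac{17}{5} \cdot \frac{57}{5}} + 28883} = \sqrt{\frac{1}{2 \cdot \frac{969}{25}} + 28883} = \sqrt{\frac{1}{2} \cdot \frac{25}{969} + 28883} = \sqrt{\frac{25}{1938} + 28883} = \sqrt{\frac{55975279}{1938}} = \frac{\sqrt{108480090702}}{1938}$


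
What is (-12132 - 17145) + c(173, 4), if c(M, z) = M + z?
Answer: -29100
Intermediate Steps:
(-12132 - 17145) + c(173, 4) = (-12132 - 17145) + (173 + 4) = -29277 + 177 = -29100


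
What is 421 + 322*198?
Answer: 64177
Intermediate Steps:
421 + 322*198 = 421 + 63756 = 64177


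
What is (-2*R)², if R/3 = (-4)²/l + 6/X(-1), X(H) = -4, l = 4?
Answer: 225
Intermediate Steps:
R = 15/2 (R = 3*((-4)²/4 + 6/(-4)) = 3*(16*(¼) + 6*(-¼)) = 3*(4 - 3/2) = 3*(5/2) = 15/2 ≈ 7.5000)
(-2*R)² = (-2*15/2)² = (-15)² = 225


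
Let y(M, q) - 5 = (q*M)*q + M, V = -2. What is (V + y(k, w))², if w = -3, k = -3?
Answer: 729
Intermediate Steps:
y(M, q) = 5 + M + M*q² (y(M, q) = 5 + ((q*M)*q + M) = 5 + ((M*q)*q + M) = 5 + (M*q² + M) = 5 + (M + M*q²) = 5 + M + M*q²)
(V + y(k, w))² = (-2 + (5 - 3 - 3*(-3)²))² = (-2 + (5 - 3 - 3*9))² = (-2 + (5 - 3 - 27))² = (-2 - 25)² = (-27)² = 729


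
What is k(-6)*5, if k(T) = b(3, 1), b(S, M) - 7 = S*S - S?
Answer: 65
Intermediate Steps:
b(S, M) = 7 + S² - S (b(S, M) = 7 + (S*S - S) = 7 + (S² - S) = 7 + S² - S)
k(T) = 13 (k(T) = 7 + 3² - 1*3 = 7 + 9 - 3 = 13)
k(-6)*5 = 13*5 = 65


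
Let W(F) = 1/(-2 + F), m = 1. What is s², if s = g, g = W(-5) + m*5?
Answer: 1156/49 ≈ 23.592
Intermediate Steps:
g = 34/7 (g = 1/(-2 - 5) + 1*5 = 1/(-7) + 5 = -⅐ + 5 = 34/7 ≈ 4.8571)
s = 34/7 ≈ 4.8571
s² = (34/7)² = 1156/49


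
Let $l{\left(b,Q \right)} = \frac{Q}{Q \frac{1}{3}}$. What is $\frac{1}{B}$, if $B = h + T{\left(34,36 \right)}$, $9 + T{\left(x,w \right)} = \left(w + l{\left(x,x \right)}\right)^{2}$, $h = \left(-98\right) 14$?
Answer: $\frac{1}{140} \approx 0.0071429$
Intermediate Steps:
$h = -1372$
$l{\left(b,Q \right)} = 3$ ($l{\left(b,Q \right)} = \frac{Q}{Q \frac{1}{3}} = \frac{Q}{\frac{1}{3} Q} = Q \frac{3}{Q} = 3$)
$T{\left(x,w \right)} = -9 + \left(3 + w\right)^{2}$ ($T{\left(x,w \right)} = -9 + \left(w + 3\right)^{2} = -9 + \left(3 + w\right)^{2}$)
$B = 140$ ($B = -1372 + 36 \left(6 + 36\right) = -1372 + 36 \cdot 42 = -1372 + 1512 = 140$)
$\frac{1}{B} = \frac{1}{140}$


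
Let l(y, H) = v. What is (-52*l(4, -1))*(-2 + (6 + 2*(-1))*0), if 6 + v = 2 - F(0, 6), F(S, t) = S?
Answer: -416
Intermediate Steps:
v = -4 (v = -6 + (2 - 1*0) = -6 + (2 + 0) = -6 + 2 = -4)
l(y, H) = -4
(-52*l(4, -1))*(-2 + (6 + 2*(-1))*0) = (-52*(-4))*(-2 + (6 + 2*(-1))*0) = 208*(-2 + (6 - 2)*0) = 208*(-2 + 4*0) = 208*(-2 + 0) = 208*(-2) = -416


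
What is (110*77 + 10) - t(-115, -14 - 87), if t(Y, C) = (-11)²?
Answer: 8359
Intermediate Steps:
t(Y, C) = 121
(110*77 + 10) - t(-115, -14 - 87) = (110*77 + 10) - 1*121 = (8470 + 10) - 121 = 8480 - 121 = 8359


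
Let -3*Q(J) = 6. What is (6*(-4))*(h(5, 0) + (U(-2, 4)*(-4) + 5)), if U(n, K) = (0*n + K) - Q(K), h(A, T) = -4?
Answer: 552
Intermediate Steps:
Q(J) = -2 (Q(J) = -⅓*6 = -2)
U(n, K) = 2 + K (U(n, K) = (0*n + K) - 1*(-2) = (0 + K) + 2 = K + 2 = 2 + K)
(6*(-4))*(h(5, 0) + (U(-2, 4)*(-4) + 5)) = (6*(-4))*(-4 + ((2 + 4)*(-4) + 5)) = -24*(-4 + (6*(-4) + 5)) = -24*(-4 + (-24 + 5)) = -24*(-4 - 19) = -24*(-23) = 552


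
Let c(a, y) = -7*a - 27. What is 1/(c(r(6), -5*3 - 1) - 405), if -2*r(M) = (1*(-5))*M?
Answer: -1/537 ≈ -0.0018622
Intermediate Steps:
r(M) = 5*M/2 (r(M) = -1*(-5)*M/2 = -(-5)*M/2 = 5*M/2)
c(a, y) = -27 - 7*a
1/(c(r(6), -5*3 - 1) - 405) = 1/((-27 - 35*6/2) - 405) = 1/((-27 - 7*15) - 405) = 1/((-27 - 105) - 405) = 1/(-132 - 405) = 1/(-537) = -1/537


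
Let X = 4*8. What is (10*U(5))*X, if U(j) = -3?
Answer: -960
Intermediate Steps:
X = 32
(10*U(5))*X = (10*(-3))*32 = -30*32 = -960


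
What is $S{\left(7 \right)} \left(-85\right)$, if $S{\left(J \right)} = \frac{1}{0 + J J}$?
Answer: $- \frac{85}{49} \approx -1.7347$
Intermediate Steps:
$S{\left(J \right)} = \frac{1}{J^{2}}$ ($S{\left(J \right)} = \frac{1}{0 + J^{2}} = \frac{1}{J^{2}}$)
$S{\left(7 \right)} \left(-85\right) = \frac{1}{49} \left(-85\right) = - \frac{85}{49}$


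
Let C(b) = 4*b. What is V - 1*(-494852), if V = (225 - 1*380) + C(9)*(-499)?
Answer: 476733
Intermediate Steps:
V = -18119 (V = (225 - 1*380) + (4*9)*(-499) = (225 - 380) + 36*(-499) = -155 - 17964 = -18119)
V - 1*(-494852) = -18119 - 1*(-494852) = -18119 + 494852 = 476733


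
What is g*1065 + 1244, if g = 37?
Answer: 40649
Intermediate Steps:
g*1065 + 1244 = 37*1065 + 1244 = 39405 + 1244 = 40649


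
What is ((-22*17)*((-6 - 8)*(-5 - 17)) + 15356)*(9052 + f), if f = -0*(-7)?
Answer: -903715472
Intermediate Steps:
f = 0 (f = -138*0 = 0)
((-22*17)*((-6 - 8)*(-5 - 17)) + 15356)*(9052 + f) = ((-22*17)*((-6 - 8)*(-5 - 17)) + 15356)*(9052 + 0) = (-(-5236)*(-22) + 15356)*9052 = (-374*308 + 15356)*9052 = (-115192 + 15356)*9052 = -99836*9052 = -903715472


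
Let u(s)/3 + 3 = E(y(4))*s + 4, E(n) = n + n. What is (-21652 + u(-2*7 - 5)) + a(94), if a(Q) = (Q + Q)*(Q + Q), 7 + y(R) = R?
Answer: 14037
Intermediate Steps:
y(R) = -7 + R
E(n) = 2*n
u(s) = 3 - 18*s (u(s) = -9 + 3*((2*(-7 + 4))*s + 4) = -9 + 3*((2*(-3))*s + 4) = -9 + 3*(-6*s + 4) = -9 + 3*(4 - 6*s) = -9 + (12 - 18*s) = 3 - 18*s)
a(Q) = 4*Q² (a(Q) = (2*Q)*(2*Q) = 4*Q²)
(-21652 + u(-2*7 - 5)) + a(94) = (-21652 + (3 - 18*(-2*7 - 5))) + 4*94² = (-21652 + (3 - 18*(-14 - 5))) + 4*8836 = (-21652 + (3 - 18*(-19))) + 35344 = (-21652 + (3 + 342)) + 35344 = (-21652 + 345) + 35344 = -21307 + 35344 = 14037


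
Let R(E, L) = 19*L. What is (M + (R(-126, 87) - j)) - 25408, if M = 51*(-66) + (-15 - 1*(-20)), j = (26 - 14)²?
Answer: -27260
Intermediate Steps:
j = 144 (j = 12² = 144)
M = -3361 (M = -3366 + (-15 + 20) = -3366 + 5 = -3361)
(M + (R(-126, 87) - j)) - 25408 = (-3361 + (19*87 - 1*144)) - 25408 = (-3361 + (1653 - 144)) - 25408 = (-3361 + 1509) - 25408 = -1852 - 25408 = -27260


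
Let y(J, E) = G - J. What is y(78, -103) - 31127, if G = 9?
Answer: -31196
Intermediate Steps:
y(J, E) = 9 - J
y(78, -103) - 31127 = (9 - 1*78) - 31127 = (9 - 78) - 31127 = -69 - 31127 = -31196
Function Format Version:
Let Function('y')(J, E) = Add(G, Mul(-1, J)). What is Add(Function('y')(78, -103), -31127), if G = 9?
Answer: -31196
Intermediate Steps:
Function('y')(J, E) = Add(9, Mul(-1, J))
Add(Function('y')(78, -103), -31127) = Add(Add(9, Mul(-1, 78)), -31127) = Add(Add(9, -78), -31127) = Add(-69, -31127) = -31196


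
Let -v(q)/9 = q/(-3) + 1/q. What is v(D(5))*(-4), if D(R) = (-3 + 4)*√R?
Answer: -24*√5/5 ≈ -10.733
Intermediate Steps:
D(R) = √R (D(R) = 1*√R = √R)
v(q) = -9/q + 3*q (v(q) = -9*(q/(-3) + 1/q) = -9*(q*(-⅓) + 1/q) = -9*(-q/3 + 1/q) = -9*(1/q - q/3) = -9/q + 3*q)
v(D(5))*(-4) = (-9*√5/5 + 3*√5)*(-4) = (6*√5/5)*(-4) = -24*√5/5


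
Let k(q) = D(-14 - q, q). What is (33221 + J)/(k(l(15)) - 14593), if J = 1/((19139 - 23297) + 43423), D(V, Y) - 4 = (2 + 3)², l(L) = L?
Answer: -652211283/285927730 ≈ -2.2810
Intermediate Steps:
D(V, Y) = 29 (D(V, Y) = 4 + (2 + 3)² = 4 + 5² = 4 + 25 = 29)
k(q) = 29
J = 1/39265 (J = 1/(-4158 + 43423) = 1/39265 ≈ 2.5468e-5)
(33221 + J)/(k(l(15)) - 14593) = (33221 + 1/39265)/(29 - 14593) = (1304422566/39265)/(-14564) = (1304422566/39265)*(-1/14564) = -652211283/285927730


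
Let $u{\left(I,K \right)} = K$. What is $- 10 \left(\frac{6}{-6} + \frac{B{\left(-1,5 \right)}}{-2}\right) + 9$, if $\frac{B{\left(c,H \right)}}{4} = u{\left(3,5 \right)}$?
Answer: $119$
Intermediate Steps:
$B{\left(c,H \right)} = 20$ ($B{\left(c,H \right)} = 4 \cdot 5 = 20$)
$- 10 \left(\frac{6}{-6} + \frac{B{\left(-1,5 \right)}}{-2}\right) + 9 = - 10 \left(\frac{6}{-6} + \frac{20}{-2}\right) + 9 = - 10 \left(6 \left(- \frac{1}{6}\right) + 20 \left(- \frac{1}{2}\right)\right) + 9 = - 10 \left(-1 - 10\right) + 9 = \left(-10\right) \left(-11\right) + 9 = 110 + 9 = 119$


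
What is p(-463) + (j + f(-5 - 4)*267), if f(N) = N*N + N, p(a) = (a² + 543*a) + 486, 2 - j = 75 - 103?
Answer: -17300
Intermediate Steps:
j = 30 (j = 2 - (75 - 103) = 2 - 1*(-28) = 2 + 28 = 30)
p(a) = 486 + a² + 543*a
f(N) = N + N² (f(N) = N² + N = N + N²)
p(-463) + (j + f(-5 - 4)*267) = (486 + (-463)² + 543*(-463)) + (30 + ((-5 - 4)*(1 + (-5 - 4)))*267) = (486 + 214369 - 251409) + (30 - 9*(1 - 9)*267) = -36554 + (30 - 9*(-8)*267) = -36554 + (30 + 72*267) = -36554 + (30 + 19224) = -36554 + 19254 = -17300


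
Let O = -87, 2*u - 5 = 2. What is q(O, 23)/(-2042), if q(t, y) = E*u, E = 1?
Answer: -7/4084 ≈ -0.0017140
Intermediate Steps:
u = 7/2 (u = 5/2 + (½)*2 = 5/2 + 1 = 7/2 ≈ 3.5000)
q(t, y) = 7/2 (q(t, y) = 1*(7/2) = 7/2)
q(O, 23)/(-2042) = (7/2)/(-2042) = (7/2)*(-1/2042) = -7/4084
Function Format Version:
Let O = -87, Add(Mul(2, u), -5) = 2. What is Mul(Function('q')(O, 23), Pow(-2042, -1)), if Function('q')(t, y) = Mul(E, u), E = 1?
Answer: Rational(-7, 4084) ≈ -0.0017140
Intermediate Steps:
u = Rational(7, 2) (u = Add(Rational(5, 2), Mul(Rational(1, 2), 2)) = Add(Rational(5, 2), 1) = Rational(7, 2) ≈ 3.5000)
Function('q')(t, y) = Rational(7, 2) (Function('q')(t, y) = Mul(1, Rational(7, 2)) = Rational(7, 2))
Mul(Function('q')(O, 23), Pow(-2042, -1)) = Mul(Rational(7, 2), Pow(-2042, -1)) = Mul(Rational(7, 2), Rational(-1, 2042)) = Rational(-7, 4084)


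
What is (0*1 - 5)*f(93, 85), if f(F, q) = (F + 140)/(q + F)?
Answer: -1165/178 ≈ -6.5449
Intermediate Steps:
f(F, q) = (140 + F)/(F + q)
(0*1 - 5)*f(93, 85) = (0*1 - 5)*((140 + 93)/(93 + 85)) = (0 - 5)*(233/178) = -5*233/178 = -1165/178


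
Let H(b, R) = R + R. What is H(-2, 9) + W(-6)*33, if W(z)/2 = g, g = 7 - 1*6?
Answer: 84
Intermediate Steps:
H(b, R) = 2*R
g = 1 (g = 7 - 6 = 1)
W(z) = 2 (W(z) = 2*1 = 2)
H(-2, 9) + W(-6)*33 = 2*9 + 2*33 = 18 + 66 = 84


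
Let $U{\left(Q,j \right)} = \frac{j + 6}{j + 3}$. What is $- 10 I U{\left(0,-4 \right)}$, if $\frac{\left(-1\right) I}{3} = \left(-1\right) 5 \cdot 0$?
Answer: $0$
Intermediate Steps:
$U{\left(Q,j \right)} = \frac{6 + j}{3 + j}$
$I = 0$ ($I = - 3 \left(-1\right) 5 \cdot 0 = - 3 \left(\left(-5\right) 0\right) = \left(-3\right) 0 = 0$)
$- 10 I U{\left(0,-4 \right)} = \left(-10\right) 0 \frac{6 - 4}{3 - 4} = 0 \frac{1}{-1} \cdot 2 = 0 \left(\left(-1\right) 2\right) = 0 \left(-2\right) = 0$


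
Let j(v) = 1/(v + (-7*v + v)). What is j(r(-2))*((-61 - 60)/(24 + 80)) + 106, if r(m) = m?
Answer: 110119/1040 ≈ 105.88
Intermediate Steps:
j(v) = -1/(5*v) (j(v) = 1/(v - 6*v) = 1/(-5*v) = -1/(5*v))
j(r(-2))*((-61 - 60)/(24 + 80)) + 106 = (-⅕/(-2))*((-61 - 60)/(24 + 80)) + 106 = (-⅕*(-½))*(-121/104) + 106 = (-121*1/104)/10 + 106 = (⅒)*(-121/104) + 106 = -121/1040 + 106 = 110119/1040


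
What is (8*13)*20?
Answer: 2080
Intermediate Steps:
(8*13)*20 = 104*20 = 2080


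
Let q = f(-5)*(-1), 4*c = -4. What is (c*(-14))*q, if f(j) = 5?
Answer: -70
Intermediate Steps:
c = -1 (c = (1/4)*(-4) = -1)
q = -5 (q = 5*(-1) = -5)
(c*(-14))*q = -1*(-14)*(-5) = 14*(-5) = -70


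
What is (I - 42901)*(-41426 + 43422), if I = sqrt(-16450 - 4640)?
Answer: -85630396 + 1996*I*sqrt(21090) ≈ -8.563e+7 + 2.8987e+5*I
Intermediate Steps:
I = I*sqrt(21090) (I = sqrt(-21090) = I*sqrt(21090) ≈ 145.22*I)
(I - 42901)*(-41426 + 43422) = (I*sqrt(21090) - 42901)*(-41426 + 43422) = (-42901 + I*sqrt(21090))*1996 = -85630396 + 1996*I*sqrt(21090)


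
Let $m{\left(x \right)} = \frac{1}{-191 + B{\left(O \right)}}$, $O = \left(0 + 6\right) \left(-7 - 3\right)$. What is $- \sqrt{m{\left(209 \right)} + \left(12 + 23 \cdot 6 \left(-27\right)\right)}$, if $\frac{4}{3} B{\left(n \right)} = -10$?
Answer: $- \frac{2 i \sqrt{146340155}}{397} \approx - 60.943 i$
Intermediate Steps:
$O = -60$ ($O = 6 \left(-10\right) = -60$)
$B{\left(n \right)} = - \frac{15}{2}$ ($B{\left(n \right)} = \frac{3}{4} \left(-10\right) = - \frac{15}{2}$)
$m{\left(x \right)} = - \frac{2}{397}$ ($m{\left(x \right)} = \frac{1}{-191 - \frac{15}{2}} = \frac{1}{- \frac{397}{2}} = - \frac{2}{397}$)
$- \sqrt{m{\left(209 \right)} + \left(12 + 23 \cdot 6 \left(-27\right)\right)} = - \sqrt{- \frac{2}{397} + \left(12 + 23 \cdot 6 \left(-27\right)\right)} = - \sqrt{- \frac{2}{397} + \left(12 + 138 \left(-27\right)\right)} = - \sqrt{- \frac{2}{397} + \left(12 - 3726\right)} = - \sqrt{- \frac{2}{397} - 3714} = - \sqrt{- \frac{1474460}{397}} = - \frac{2 i \sqrt{146340155}}{397}$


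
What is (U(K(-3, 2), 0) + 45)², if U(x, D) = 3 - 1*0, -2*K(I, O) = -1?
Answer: 2304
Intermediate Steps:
K(I, O) = ½ (K(I, O) = -½*(-1) = ½)
U(x, D) = 3 (U(x, D) = 3 + 0 = 3)
(U(K(-3, 2), 0) + 45)² = (3 + 45)² = 48² = 2304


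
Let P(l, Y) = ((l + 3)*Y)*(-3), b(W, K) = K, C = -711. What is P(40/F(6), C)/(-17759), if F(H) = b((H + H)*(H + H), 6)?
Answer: -20619/17759 ≈ -1.1610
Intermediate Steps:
F(H) = 6
P(l, Y) = -3*Y*(3 + l) (P(l, Y) = ((3 + l)*Y)*(-3) = (Y*(3 + l))*(-3) = -3*Y*(3 + l))
P(40/F(6), C)/(-17759) = -3*(-711)*(3 + 40/6)/(-17759) = -3*(-711)*(3 + 40*(⅙))*(-1/17759) = -3*(-711)*(3 + 20/3)*(-1/17759) = -3*(-711)*29/3*(-1/17759) = 20619*(-1/17759) = -20619/17759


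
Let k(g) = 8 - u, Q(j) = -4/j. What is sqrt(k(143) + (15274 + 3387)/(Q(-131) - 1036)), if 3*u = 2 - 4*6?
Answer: I*sqrt(27762120366)/101784 ≈ 1.637*I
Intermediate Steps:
u = -22/3 (u = (2 - 4*6)/3 = (2 - 24)/3 = (1/3)*(-22) = -22/3 ≈ -7.3333)
k(g) = 46/3 (k(g) = 8 - 1*(-22/3) = 8 + 22/3 = 46/3)
sqrt(k(143) + (15274 + 3387)/(Q(-131) - 1036)) = sqrt(46/3 + (15274 + 3387)/(-4/(-131) - 1036)) = sqrt(46/3 + 18661/(-4*(-1/131) - 1036)) = sqrt(46/3 + 18661/(4/131 - 1036)) = sqrt(46/3 + 18661/(-135712/131)) = sqrt(46/3 + 18661*(-131/135712)) = sqrt(46/3 - 2444591/135712) = sqrt(-1091021/407136) = I*sqrt(27762120366)/101784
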